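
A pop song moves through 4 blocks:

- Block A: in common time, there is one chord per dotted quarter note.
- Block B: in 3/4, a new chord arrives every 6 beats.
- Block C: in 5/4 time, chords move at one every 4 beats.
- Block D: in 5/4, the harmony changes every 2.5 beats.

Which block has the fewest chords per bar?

A: 4/1.5 = 8/3 chords/bar.
B: 3/6 = 0.5 chords/bar.
C: 5/4 = 1.25 chords/bar.
D: 5/2.5 = 2 chords/bar.
Slowest is B at 0.5 chords/bar.

Block B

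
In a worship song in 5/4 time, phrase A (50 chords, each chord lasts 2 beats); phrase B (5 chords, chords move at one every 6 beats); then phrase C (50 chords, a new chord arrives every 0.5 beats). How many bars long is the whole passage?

31 bars

A: 50 × 2 = 100 beats = 20 bars.
B: 5 × 6 = 30 beats = 6 bars.
C: 50 × 0.5 = 25 beats = 5 bars.
Total: 20 + 6 + 5 = 31 bars.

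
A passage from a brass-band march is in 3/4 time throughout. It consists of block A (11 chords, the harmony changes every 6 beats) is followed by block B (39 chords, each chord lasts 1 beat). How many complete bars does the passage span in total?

35 bars

A: 11 × 6 = 66 beats = 22 bars.
B: 39 × 1 = 39 beats = 13 bars.
Total: 22 + 13 = 35 bars.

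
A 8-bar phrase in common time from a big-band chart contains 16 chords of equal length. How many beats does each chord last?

2 beats

8 bars × 4 beats/bar = 32 beats total.
32 beats ÷ 16 chords = 2 beats per chord.
(That is a half note.)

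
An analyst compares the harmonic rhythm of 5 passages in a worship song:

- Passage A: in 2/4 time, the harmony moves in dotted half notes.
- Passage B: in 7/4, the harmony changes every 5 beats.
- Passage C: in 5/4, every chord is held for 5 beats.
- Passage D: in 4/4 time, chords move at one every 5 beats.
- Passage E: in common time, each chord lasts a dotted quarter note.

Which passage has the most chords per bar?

A: each chord is 3 beats in 2/4, so 2/3 per bar.
B: each chord is 5 beats in 7/4, so 1.4 per bar.
C: each chord is 5 beats in 5/4, so 1 per bar.
D: each chord is 5 beats in 4/4, so 0.8 per bar.
E: each chord is 1.5 beats in 4/4, so 8/3 per bar.
Fastest is E at 8/3 chords/bar.

Passage E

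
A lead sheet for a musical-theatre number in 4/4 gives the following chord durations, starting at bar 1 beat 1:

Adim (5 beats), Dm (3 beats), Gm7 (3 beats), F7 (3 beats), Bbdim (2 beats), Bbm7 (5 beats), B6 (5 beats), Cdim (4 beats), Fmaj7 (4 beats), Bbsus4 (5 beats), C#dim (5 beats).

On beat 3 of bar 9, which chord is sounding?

Beat 3 of bar 9 is beat (9−1)×4 + 3 = 35 overall.
Running totals: Adim ends at 5, Dm ends at 8, Gm7 ends at 11, F7 ends at 14, Bbdim ends at 16, Bbm7 ends at 21, B6 ends at 26, Cdim ends at 30, Fmaj7 ends at 34, Bbsus4 ends at 39.
Beat 35 falls within Bbsus4.

Bbsus4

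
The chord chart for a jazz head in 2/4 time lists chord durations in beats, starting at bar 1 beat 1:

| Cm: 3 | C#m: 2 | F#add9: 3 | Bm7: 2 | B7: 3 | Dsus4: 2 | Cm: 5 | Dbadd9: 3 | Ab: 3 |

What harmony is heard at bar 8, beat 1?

Dsus4

Beat 1 of bar 8 is beat (8−1)×2 + 1 = 15 overall.
Running totals: Cm ends at 3, C#m ends at 5, F#add9 ends at 8, Bm7 ends at 10, B7 ends at 13, Dsus4 ends at 15.
Beat 15 falls within Dsus4.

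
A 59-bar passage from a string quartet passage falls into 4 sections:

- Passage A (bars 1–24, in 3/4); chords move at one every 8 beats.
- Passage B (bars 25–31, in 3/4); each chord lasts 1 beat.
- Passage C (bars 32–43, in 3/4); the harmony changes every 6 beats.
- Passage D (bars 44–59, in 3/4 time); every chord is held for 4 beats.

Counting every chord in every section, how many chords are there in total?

48 chords

A: 24 bars × 3 beats = 72 beats; 8 beats/chord → 9 chords.
B: 7 bars × 3 beats = 21 beats; 1 beat/chord → 21 chords.
C: 12 bars × 3 beats = 36 beats; 6 beats/chord → 6 chords.
D: 16 bars × 3 beats = 48 beats; 4 beats/chord → 12 chords.
Total: 9 + 21 + 6 + 12 = 48.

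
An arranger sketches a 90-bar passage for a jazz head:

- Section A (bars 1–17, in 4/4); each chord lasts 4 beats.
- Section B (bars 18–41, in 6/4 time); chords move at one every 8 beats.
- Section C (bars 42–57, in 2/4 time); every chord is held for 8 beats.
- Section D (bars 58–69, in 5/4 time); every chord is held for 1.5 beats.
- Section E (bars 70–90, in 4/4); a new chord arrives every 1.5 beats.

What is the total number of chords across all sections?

A: 17 bars × 4 beats = 68 beats; 4 beats/chord → 17 chords.
B: 24 bars × 6 beats = 144 beats; 8 beats/chord → 18 chords.
C: 16 bars × 2 beats = 32 beats; 8 beats/chord → 4 chords.
D: 12 bars × 5 beats = 60 beats; 1.5 beats/chord → 40 chords.
E: 21 bars × 4 beats = 84 beats; 1.5 beats/chord → 56 chords.
Total: 17 + 18 + 4 + 40 + 56 = 135.

135 chords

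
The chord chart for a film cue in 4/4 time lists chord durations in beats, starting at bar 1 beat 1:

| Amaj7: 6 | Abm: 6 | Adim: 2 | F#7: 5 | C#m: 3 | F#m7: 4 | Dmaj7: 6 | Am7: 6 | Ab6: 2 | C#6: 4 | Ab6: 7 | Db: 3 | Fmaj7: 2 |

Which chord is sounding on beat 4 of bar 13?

Beat 4 of bar 13 is beat (13−1)×4 + 4 = 52 overall.
Running totals: Amaj7 ends at 6, Abm ends at 12, Adim ends at 14, F#7 ends at 19, C#m ends at 22, F#m7 ends at 26, Dmaj7 ends at 32, Am7 ends at 38, Ab6 ends at 40, C#6 ends at 44, Ab6 ends at 51, Db ends at 54.
Beat 52 falls within Db.

Db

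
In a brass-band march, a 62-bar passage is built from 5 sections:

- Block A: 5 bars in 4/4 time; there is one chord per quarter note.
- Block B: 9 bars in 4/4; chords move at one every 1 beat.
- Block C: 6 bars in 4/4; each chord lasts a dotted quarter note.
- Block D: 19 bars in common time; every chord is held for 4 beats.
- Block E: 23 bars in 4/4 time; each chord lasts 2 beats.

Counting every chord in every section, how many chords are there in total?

A: 5·4 = 20 beats, 20/1 = 20 chords.
B: 9·4 = 36 beats, 36/1 = 36 chords.
C: 6·4 = 24 beats, 24/1.5 = 16 chords.
D: 19·4 = 76 beats, 76/4 = 19 chords.
E: 23·4 = 92 beats, 92/2 = 46 chords.
Total: 20 + 36 + 16 + 19 + 46 = 137.

137 chords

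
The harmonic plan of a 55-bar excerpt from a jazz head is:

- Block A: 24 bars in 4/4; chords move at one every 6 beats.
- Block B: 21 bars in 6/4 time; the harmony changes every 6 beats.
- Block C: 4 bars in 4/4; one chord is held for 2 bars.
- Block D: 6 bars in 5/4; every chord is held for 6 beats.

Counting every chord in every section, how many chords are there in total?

A: 24 bars × 4 beats = 96 beats; 6 beats/chord → 16 chords.
B: 21 bars × 6 beats = 126 beats; 6 beats/chord → 21 chords.
C: 4 bars × 4 beats = 16 beats; 8 beats/chord → 2 chords.
D: 6 bars × 5 beats = 30 beats; 6 beats/chord → 5 chords.
Total: 16 + 21 + 2 + 5 = 44.

44 chords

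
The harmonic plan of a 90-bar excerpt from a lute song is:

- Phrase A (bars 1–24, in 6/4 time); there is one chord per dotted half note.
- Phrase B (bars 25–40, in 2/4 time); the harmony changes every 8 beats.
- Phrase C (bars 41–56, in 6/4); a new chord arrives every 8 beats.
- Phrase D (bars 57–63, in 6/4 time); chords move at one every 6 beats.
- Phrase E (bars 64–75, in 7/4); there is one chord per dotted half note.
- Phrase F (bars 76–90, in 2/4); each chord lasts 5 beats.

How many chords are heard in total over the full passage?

A: 24 bars × 6 beats = 144 beats; 3 beats/chord → 48 chords.
B: 16 bars × 2 beats = 32 beats; 8 beats/chord → 4 chords.
C: 16 bars × 6 beats = 96 beats; 8 beats/chord → 12 chords.
D: 7 bars × 6 beats = 42 beats; 6 beats/chord → 7 chords.
E: 12 bars × 7 beats = 84 beats; 3 beats/chord → 28 chords.
F: 15 bars × 2 beats = 30 beats; 5 beats/chord → 6 chords.
Total: 48 + 4 + 12 + 7 + 28 + 6 = 105.

105 chords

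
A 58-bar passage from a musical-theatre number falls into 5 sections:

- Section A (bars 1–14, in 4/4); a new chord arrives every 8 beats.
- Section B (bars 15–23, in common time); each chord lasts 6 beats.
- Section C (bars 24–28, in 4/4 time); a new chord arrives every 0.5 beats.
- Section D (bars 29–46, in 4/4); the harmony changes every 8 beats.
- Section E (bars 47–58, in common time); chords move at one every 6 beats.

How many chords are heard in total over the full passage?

A: 14 bars × 4 beats = 56 beats; 8 beats/chord → 7 chords.
B: 9 bars × 4 beats = 36 beats; 6 beats/chord → 6 chords.
C: 5 bars × 4 beats = 20 beats; 0.5 beats/chord → 40 chords.
D: 18 bars × 4 beats = 72 beats; 8 beats/chord → 9 chords.
E: 12 bars × 4 beats = 48 beats; 6 beats/chord → 8 chords.
Total: 7 + 6 + 40 + 9 + 8 = 70.

70 chords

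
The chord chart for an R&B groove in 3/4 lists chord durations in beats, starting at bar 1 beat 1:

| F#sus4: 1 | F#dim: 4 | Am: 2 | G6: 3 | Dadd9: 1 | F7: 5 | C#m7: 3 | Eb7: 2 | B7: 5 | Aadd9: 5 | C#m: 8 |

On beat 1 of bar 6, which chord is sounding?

Beat 1 of bar 6 is beat (6−1)×3 + 1 = 16 overall.
Running totals: F#sus4 ends at 1, F#dim ends at 5, Am ends at 7, G6 ends at 10, Dadd9 ends at 11, F7 ends at 16.
Beat 16 falls within F7.

F7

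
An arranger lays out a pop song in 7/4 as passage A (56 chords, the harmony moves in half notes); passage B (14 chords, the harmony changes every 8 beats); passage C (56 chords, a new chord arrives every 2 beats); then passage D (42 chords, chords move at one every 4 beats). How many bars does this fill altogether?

A: 56 × 2 = 112 beats = 16 bars.
B: 14 × 8 = 112 beats = 16 bars.
C: 56 × 2 = 112 beats = 16 bars.
D: 42 × 4 = 168 beats = 24 bars.
Total: 16 + 16 + 16 + 24 = 72 bars.

72 bars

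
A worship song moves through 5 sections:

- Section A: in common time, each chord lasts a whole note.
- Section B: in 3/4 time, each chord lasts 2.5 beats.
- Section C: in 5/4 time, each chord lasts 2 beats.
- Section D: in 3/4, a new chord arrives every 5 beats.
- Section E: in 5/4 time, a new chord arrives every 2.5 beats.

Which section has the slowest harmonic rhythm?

A: each chord is 4 beats in 4/4, so 1 per bar.
B: each chord is 2.5 beats in 3/4, so 1.2 per bar.
C: each chord is 2 beats in 5/4, so 2.5 per bar.
D: each chord is 5 beats in 3/4, so 0.6 per bar.
E: each chord is 2.5 beats in 5/4, so 2 per bar.
Slowest is D at 0.6 chords/bar.

Section D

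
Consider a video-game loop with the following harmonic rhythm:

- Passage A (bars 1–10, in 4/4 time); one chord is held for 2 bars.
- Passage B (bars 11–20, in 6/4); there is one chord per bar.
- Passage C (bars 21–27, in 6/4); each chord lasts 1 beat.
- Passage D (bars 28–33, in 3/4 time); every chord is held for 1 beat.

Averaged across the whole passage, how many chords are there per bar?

A: 10 bars of 4 beats is 40 beats; at 8 beats each that's 5 chords.
B: 10 bars of 6 beats is 60 beats; at 6 beats each that's 10 chords.
C: 7 bars of 6 beats is 42 beats; at 1 beat each that's 42 chords.
D: 6 bars of 3 beats is 18 beats; at 1 beat each that's 18 chords.
Overall: 75 chords over 33 bars → 75/33 = 25/11 chords per bar.

25/11 chords per bar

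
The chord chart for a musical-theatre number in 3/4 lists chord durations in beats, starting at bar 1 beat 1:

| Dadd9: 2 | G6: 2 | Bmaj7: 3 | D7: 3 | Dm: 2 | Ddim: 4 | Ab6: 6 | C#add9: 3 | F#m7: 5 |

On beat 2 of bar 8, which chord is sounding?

C#add9

Beat 2 of bar 8 is beat (8−1)×3 + 2 = 23 overall.
Running totals: Dadd9 ends at 2, G6 ends at 4, Bmaj7 ends at 7, D7 ends at 10, Dm ends at 12, Ddim ends at 16, Ab6 ends at 22, C#add9 ends at 25.
Beat 23 falls within C#add9.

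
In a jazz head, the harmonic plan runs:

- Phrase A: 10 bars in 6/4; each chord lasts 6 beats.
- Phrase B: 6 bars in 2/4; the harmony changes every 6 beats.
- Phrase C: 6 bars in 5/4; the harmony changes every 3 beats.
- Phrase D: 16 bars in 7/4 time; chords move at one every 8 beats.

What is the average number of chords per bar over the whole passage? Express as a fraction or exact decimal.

A: 10 bars of 6 beats is 60 beats; at 6 beats each that's 10 chords.
B: 6 bars of 2 beats is 12 beats; at 6 beats each that's 2 chords.
C: 6 bars of 5 beats is 30 beats; at 3 beats each that's 10 chords.
D: 16 bars of 7 beats is 112 beats; at 8 beats each that's 14 chords.
Overall: 36 chords over 38 bars → 36/38 = 18/19 chords per bar.

18/19 chords per bar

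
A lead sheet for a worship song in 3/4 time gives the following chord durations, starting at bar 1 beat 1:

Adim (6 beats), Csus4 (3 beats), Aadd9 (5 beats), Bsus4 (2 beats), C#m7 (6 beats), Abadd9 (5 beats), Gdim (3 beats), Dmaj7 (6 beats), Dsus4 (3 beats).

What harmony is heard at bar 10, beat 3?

Gdim

Beat 3 of bar 10 is beat (10−1)×3 + 3 = 30 overall.
Running totals: Adim ends at 6, Csus4 ends at 9, Aadd9 ends at 14, Bsus4 ends at 16, C#m7 ends at 22, Abadd9 ends at 27, Gdim ends at 30.
Beat 30 falls within Gdim.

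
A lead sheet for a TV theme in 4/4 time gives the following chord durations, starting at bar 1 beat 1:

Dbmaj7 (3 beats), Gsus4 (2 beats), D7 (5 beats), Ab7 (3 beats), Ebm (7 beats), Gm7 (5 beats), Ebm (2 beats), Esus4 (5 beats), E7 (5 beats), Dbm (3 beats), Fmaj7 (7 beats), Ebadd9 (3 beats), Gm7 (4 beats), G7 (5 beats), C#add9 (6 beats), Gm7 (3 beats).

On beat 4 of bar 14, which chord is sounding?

Beat 4 of bar 14 is beat (14−1)×4 + 4 = 56 overall.
Running totals: Dbmaj7 ends at 3, Gsus4 ends at 5, D7 ends at 10, Ab7 ends at 13, Ebm ends at 20, Gm7 ends at 25, Ebm ends at 27, Esus4 ends at 32, E7 ends at 37, Dbm ends at 40, Fmaj7 ends at 47, Ebadd9 ends at 50, Gm7 ends at 54, G7 ends at 59.
Beat 56 falls within G7.

G7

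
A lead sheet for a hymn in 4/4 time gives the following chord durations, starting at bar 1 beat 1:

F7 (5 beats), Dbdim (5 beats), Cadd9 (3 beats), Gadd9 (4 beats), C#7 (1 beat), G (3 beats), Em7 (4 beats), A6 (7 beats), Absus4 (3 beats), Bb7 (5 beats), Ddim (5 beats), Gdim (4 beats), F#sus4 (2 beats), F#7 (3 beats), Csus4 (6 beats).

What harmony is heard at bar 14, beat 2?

F#7

Beat 2 of bar 14 is beat (14−1)×4 + 2 = 54 overall.
Running totals: F7 ends at 5, Dbdim ends at 10, Cadd9 ends at 13, Gadd9 ends at 17, C#7 ends at 18, G ends at 21, Em7 ends at 25, A6 ends at 32, Absus4 ends at 35, Bb7 ends at 40, Ddim ends at 45, Gdim ends at 49, F#sus4 ends at 51, F#7 ends at 54.
Beat 54 falls within F#7.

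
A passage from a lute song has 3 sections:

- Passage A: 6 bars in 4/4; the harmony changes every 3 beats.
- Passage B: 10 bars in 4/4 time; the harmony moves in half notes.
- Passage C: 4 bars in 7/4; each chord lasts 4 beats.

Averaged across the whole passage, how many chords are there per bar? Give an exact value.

A: 6 × 4 = 24 beats ÷ 3 = 8 chords.
B: 10 × 4 = 40 beats ÷ 2 = 20 chords.
C: 4 × 7 = 28 beats ÷ 4 = 7 chords.
Overall: 35 chords over 20 bars → 35/20 = 1.75 chords per bar.

1.75 chords per bar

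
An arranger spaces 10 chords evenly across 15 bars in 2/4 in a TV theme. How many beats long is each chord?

3 beats

15 bars × 2 beats/bar = 30 beats total.
30 beats ÷ 10 chords = 3 beats per chord.
(That is a dotted half note.)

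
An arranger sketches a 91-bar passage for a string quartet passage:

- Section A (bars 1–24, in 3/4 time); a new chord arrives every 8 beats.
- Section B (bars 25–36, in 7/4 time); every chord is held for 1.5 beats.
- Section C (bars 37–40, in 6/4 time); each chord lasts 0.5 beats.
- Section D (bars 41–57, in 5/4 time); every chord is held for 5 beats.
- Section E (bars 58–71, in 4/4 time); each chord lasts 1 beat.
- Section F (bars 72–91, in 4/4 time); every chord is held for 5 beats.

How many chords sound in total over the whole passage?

202 chords

A has 72 beats and chords last 8 each, so 9 chords.
B has 84 beats and chords last 1.5 each, so 56 chords.
C has 24 beats and chords last 0.5 each, so 48 chords.
D has 85 beats and chords last 5 each, so 17 chords.
E has 56 beats and chords last 1 each, so 56 chords.
F has 80 beats and chords last 5 each, so 16 chords.
Total: 9 + 56 + 48 + 17 + 56 + 16 = 202.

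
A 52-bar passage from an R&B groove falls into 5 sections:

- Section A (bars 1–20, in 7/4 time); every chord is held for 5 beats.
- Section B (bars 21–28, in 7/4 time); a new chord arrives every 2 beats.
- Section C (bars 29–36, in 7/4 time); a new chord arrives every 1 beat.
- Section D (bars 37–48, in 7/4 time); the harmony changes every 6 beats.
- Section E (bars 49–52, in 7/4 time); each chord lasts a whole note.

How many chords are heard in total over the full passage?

A: 20·7 = 140 beats, 140/5 = 28 chords.
B: 8·7 = 56 beats, 56/2 = 28 chords.
C: 8·7 = 56 beats, 56/1 = 56 chords.
D: 12·7 = 84 beats, 84/6 = 14 chords.
E: 4·7 = 28 beats, 28/4 = 7 chords.
Total: 28 + 28 + 56 + 14 + 7 = 133.

133 chords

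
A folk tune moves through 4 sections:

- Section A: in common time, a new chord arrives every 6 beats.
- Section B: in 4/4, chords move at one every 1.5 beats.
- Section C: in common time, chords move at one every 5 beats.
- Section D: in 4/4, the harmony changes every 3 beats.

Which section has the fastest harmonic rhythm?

Section B

A: 4 beats/bar ÷ 6 beats/chord = 2/3 chords/bar.
B: 4 beats/bar ÷ 1.5 beats/chord = 8/3 chords/bar.
C: 4 beats/bar ÷ 5 beats/chord = 0.8 chords/bar.
D: 4 beats/bar ÷ 3 beats/chord = 4/3 chords/bar.
Fastest is B at 8/3 chords/bar.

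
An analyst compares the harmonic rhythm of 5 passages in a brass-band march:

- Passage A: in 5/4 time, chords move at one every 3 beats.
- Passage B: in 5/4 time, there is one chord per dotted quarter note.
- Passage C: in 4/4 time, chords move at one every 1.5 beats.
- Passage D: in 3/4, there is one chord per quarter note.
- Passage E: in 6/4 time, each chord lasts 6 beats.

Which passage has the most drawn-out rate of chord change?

Passage E

A: 5 beats/bar ÷ 3 beats/chord = 5/3 chords/bar.
B: 5 beats/bar ÷ 1.5 beats/chord = 10/3 chords/bar.
C: 4 beats/bar ÷ 1.5 beats/chord = 8/3 chords/bar.
D: 3 beats/bar ÷ 1 beat/chord = 3 chords/bar.
E: 6 beats/bar ÷ 6 beats/chord = 1 chord/bar.
Slowest is E at 1 chords/bar.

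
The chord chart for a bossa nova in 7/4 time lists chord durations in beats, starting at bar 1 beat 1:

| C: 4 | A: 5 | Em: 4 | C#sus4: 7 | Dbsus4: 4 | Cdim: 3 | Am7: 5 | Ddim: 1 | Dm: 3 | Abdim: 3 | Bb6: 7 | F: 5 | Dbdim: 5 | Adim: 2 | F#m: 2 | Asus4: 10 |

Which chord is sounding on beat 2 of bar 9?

Beat 2 of bar 9 is beat (9−1)×7 + 2 = 58 overall.
Running totals: C ends at 4, A ends at 9, Em ends at 13, C#sus4 ends at 20, Dbsus4 ends at 24, Cdim ends at 27, Am7 ends at 32, Ddim ends at 33, Dm ends at 36, Abdim ends at 39, Bb6 ends at 46, F ends at 51, Dbdim ends at 56, Adim ends at 58.
Beat 58 falls within Adim.

Adim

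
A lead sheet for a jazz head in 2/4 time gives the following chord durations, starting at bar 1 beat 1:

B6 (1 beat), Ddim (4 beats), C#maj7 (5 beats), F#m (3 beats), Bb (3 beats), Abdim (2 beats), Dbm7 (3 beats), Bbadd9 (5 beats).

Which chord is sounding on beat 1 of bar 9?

Abdim

Beat 1 of bar 9 is beat (9−1)×2 + 1 = 17 overall.
Running totals: B6 ends at 1, Ddim ends at 5, C#maj7 ends at 10, F#m ends at 13, Bb ends at 16, Abdim ends at 18.
Beat 17 falls within Abdim.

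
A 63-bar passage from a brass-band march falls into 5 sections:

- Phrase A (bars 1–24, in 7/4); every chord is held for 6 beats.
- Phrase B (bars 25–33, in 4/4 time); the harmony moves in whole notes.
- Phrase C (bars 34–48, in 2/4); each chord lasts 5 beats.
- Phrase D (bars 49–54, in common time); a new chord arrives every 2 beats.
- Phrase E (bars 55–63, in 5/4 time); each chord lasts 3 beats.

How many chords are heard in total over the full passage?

A: 24·7 = 168 beats, 168/6 = 28 chords.
B: 9·4 = 36 beats, 36/4 = 9 chords.
C: 15·2 = 30 beats, 30/5 = 6 chords.
D: 6·4 = 24 beats, 24/2 = 12 chords.
E: 9·5 = 45 beats, 45/3 = 15 chords.
Total: 28 + 9 + 6 + 12 + 15 = 70.

70 chords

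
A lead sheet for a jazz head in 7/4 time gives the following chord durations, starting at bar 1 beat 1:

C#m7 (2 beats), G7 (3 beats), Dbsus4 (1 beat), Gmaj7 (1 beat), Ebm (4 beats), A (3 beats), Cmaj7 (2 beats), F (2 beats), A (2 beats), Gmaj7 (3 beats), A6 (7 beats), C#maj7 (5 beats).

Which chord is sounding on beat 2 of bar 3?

Beat 2 of bar 3 is beat (3−1)×7 + 2 = 16 overall.
Running totals: C#m7 ends at 2, G7 ends at 5, Dbsus4 ends at 6, Gmaj7 ends at 7, Ebm ends at 11, A ends at 14, Cmaj7 ends at 16.
Beat 16 falls within Cmaj7.

Cmaj7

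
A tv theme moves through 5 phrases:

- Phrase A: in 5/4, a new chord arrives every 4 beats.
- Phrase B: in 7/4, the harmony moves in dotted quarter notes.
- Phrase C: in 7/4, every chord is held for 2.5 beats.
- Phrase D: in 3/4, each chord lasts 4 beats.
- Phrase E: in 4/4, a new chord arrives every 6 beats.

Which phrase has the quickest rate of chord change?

Phrase B

A: 5/4 = 1.25 chords/bar.
B: 7/1.5 = 14/3 chords/bar.
C: 7/2.5 = 2.8 chords/bar.
D: 3/4 = 0.75 chords/bar.
E: 4/6 = 2/3 chords/bar.
Fastest is B at 14/3 chords/bar.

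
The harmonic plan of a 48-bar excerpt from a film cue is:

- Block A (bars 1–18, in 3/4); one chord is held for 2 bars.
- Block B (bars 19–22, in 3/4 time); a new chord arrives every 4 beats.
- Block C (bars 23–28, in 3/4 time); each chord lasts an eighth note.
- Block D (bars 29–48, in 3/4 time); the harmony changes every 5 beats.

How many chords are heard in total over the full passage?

A: 18·3 = 54 beats, 54/6 = 9 chords.
B: 4·3 = 12 beats, 12/4 = 3 chords.
C: 6·3 = 18 beats, 18/0.5 = 36 chords.
D: 20·3 = 60 beats, 60/5 = 12 chords.
Total: 9 + 3 + 36 + 12 = 60.

60 chords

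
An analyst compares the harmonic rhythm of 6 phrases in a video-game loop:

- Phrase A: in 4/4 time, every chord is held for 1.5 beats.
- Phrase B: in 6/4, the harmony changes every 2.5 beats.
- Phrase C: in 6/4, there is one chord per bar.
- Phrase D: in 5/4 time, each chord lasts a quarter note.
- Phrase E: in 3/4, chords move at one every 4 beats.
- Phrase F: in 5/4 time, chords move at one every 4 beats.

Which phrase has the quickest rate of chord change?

Phrase D

A: each chord is 1.5 beats in 4/4, so 8/3 per bar.
B: each chord is 2.5 beats in 6/4, so 2.4 per bar.
C: each chord is 6 beats in 6/4, so 1 per bar.
D: each chord is 1 beat in 5/4, so 5 per bar.
E: each chord is 4 beats in 3/4, so 0.75 per bar.
F: each chord is 4 beats in 5/4, so 1.25 per bar.
Fastest is D at 5 chords/bar.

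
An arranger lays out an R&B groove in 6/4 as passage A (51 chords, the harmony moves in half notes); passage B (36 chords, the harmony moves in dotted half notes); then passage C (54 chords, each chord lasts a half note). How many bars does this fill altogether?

53 bars

A: 51 × 2 = 102 beats = 17 bars.
B: 36 × 3 = 108 beats = 18 bars.
C: 54 × 2 = 108 beats = 18 bars.
Total: 17 + 18 + 18 = 53 bars.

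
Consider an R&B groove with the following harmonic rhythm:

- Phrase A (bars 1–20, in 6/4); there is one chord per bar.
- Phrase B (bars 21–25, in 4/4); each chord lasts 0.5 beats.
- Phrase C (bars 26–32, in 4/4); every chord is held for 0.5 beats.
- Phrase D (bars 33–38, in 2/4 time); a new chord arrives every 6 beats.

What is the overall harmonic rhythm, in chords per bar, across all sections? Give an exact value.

59/19 chords per bar

A: 20 bars of 6 beats is 120 beats; at 6 beats each that's 20 chords.
B: 5 bars of 4 beats is 20 beats; at 0.5 beats each that's 40 chords.
C: 7 bars of 4 beats is 28 beats; at 0.5 beats each that's 56 chords.
D: 6 bars of 2 beats is 12 beats; at 6 beats each that's 2 chords.
Overall: 118 chords over 38 bars → 118/38 = 59/19 chords per bar.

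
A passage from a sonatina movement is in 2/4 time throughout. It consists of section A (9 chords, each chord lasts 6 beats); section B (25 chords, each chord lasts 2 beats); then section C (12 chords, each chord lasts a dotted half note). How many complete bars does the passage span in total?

70 bars

A: 9 × 6 = 54 beats = 27 bars.
B: 25 × 2 = 50 beats = 25 bars.
C: 12 × 3 = 36 beats = 18 bars.
Total: 27 + 25 + 18 = 70 bars.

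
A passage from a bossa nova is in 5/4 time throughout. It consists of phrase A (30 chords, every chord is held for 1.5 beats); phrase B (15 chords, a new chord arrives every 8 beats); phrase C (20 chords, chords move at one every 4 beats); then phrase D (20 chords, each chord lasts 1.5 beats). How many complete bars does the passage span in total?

55 bars

A: 30 × 1.5 = 45 beats = 9 bars.
B: 15 × 8 = 120 beats = 24 bars.
C: 20 × 4 = 80 beats = 16 bars.
D: 20 × 1.5 = 30 beats = 6 bars.
Total: 9 + 24 + 16 + 6 = 55 bars.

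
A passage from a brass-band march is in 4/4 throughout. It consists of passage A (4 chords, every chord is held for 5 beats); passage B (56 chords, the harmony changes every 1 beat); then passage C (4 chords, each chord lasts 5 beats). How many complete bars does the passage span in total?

24 bars

A: 4 × 5 = 20 beats = 5 bars.
B: 56 × 1 = 56 beats = 14 bars.
C: 4 × 5 = 20 beats = 5 bars.
Total: 5 + 14 + 5 = 24 bars.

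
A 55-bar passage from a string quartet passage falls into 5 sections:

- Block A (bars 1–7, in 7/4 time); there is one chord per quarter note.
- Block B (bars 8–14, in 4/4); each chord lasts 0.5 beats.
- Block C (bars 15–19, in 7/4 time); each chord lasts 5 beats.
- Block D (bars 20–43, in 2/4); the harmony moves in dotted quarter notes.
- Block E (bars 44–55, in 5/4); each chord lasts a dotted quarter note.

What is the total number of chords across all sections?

A: 7 bars × 7 beats = 49 beats; 1 beat/chord → 49 chords.
B: 7 bars × 4 beats = 28 beats; 0.5 beats/chord → 56 chords.
C: 5 bars × 7 beats = 35 beats; 5 beats/chord → 7 chords.
D: 24 bars × 2 beats = 48 beats; 1.5 beats/chord → 32 chords.
E: 12 bars × 5 beats = 60 beats; 1.5 beats/chord → 40 chords.
Total: 49 + 56 + 7 + 32 + 40 = 184.

184 chords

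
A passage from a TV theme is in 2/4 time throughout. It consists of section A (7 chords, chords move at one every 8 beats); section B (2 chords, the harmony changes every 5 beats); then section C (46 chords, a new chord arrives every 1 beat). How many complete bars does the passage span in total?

A: 7 × 8 = 56 beats = 28 bars.
B: 2 × 5 = 10 beats = 5 bars.
C: 46 × 1 = 46 beats = 23 bars.
Total: 28 + 5 + 23 = 56 bars.

56 bars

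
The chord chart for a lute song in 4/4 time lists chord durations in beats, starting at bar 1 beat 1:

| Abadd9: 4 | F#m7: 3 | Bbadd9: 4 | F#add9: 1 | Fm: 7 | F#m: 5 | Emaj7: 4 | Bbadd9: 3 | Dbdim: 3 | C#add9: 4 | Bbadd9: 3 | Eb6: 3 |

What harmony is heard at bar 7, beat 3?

Emaj7

Beat 3 of bar 7 is beat (7−1)×4 + 3 = 27 overall.
Running totals: Abadd9 ends at 4, F#m7 ends at 7, Bbadd9 ends at 11, F#add9 ends at 12, Fm ends at 19, F#m ends at 24, Emaj7 ends at 28.
Beat 27 falls within Emaj7.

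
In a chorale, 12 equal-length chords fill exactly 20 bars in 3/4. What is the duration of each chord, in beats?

5 beats

20 bars × 3 beats/bar = 60 beats total.
60 beats ÷ 12 chords = 5 beats per chord.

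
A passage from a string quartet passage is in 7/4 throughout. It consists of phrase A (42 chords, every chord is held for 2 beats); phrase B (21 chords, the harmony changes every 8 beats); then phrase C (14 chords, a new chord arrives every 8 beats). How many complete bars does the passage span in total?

A: 42 × 2 = 84 beats = 12 bars.
B: 21 × 8 = 168 beats = 24 bars.
C: 14 × 8 = 112 beats = 16 bars.
Total: 12 + 24 + 16 = 52 bars.

52 bars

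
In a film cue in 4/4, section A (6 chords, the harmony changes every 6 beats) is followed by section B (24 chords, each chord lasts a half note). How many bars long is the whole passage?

21 bars

A: 6 × 6 = 36 beats = 9 bars.
B: 24 × 2 = 48 beats = 12 bars.
Total: 9 + 12 = 21 bars.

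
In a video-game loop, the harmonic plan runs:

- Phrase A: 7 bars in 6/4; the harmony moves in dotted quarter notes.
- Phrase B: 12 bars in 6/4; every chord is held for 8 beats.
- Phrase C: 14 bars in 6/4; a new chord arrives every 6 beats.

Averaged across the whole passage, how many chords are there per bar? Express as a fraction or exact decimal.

17/11 chords per bar

A: 7 bars of 6 beats is 42 beats; at 1.5 beats each that's 28 chords.
B: 12 bars of 6 beats is 72 beats; at 8 beats each that's 9 chords.
C: 14 bars of 6 beats is 84 beats; at 6 beats each that's 14 chords.
Overall: 51 chords over 33 bars → 51/33 = 17/11 chords per bar.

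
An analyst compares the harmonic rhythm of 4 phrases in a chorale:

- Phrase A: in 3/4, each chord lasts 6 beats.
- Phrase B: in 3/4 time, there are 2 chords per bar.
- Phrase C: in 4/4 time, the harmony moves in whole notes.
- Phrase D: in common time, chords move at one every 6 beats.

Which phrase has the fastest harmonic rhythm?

A: 3 beats/bar ÷ 6 beats/chord = 0.5 chords/bar.
B: 3 beats/bar ÷ 1.5 beats/chord = 2 chords/bar.
C: 4 beats/bar ÷ 4 beats/chord = 1 chord/bar.
D: 4 beats/bar ÷ 6 beats/chord = 2/3 chords/bar.
Fastest is B at 2 chords/bar.

Phrase B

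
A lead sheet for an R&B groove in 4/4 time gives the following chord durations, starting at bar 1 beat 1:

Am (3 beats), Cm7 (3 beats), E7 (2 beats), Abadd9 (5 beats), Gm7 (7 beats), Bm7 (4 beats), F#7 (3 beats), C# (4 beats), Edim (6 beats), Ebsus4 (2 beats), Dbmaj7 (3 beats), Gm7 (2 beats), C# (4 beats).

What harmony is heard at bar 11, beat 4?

Gm7

Beat 4 of bar 11 is beat (11−1)×4 + 4 = 44 overall.
Running totals: Am ends at 3, Cm7 ends at 6, E7 ends at 8, Abadd9 ends at 13, Gm7 ends at 20, Bm7 ends at 24, F#7 ends at 27, C# ends at 31, Edim ends at 37, Ebsus4 ends at 39, Dbmaj7 ends at 42, Gm7 ends at 44.
Beat 44 falls within Gm7.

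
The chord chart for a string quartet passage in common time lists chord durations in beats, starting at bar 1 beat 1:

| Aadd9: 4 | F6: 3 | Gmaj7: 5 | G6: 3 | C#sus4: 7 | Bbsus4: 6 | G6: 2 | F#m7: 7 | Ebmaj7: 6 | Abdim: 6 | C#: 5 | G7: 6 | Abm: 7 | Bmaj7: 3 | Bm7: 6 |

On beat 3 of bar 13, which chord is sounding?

Beat 3 of bar 13 is beat (13−1)×4 + 3 = 51 overall.
Running totals: Aadd9 ends at 4, F6 ends at 7, Gmaj7 ends at 12, G6 ends at 15, C#sus4 ends at 22, Bbsus4 ends at 28, G6 ends at 30, F#m7 ends at 37, Ebmaj7 ends at 43, Abdim ends at 49, C# ends at 54.
Beat 51 falls within C#.

C#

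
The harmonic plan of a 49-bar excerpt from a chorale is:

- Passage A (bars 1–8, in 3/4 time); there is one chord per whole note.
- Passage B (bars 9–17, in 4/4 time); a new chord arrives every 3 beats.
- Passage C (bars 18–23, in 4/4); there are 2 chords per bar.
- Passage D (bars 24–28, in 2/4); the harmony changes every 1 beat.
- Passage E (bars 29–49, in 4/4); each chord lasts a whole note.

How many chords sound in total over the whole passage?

A: 8 bars × 3 beats = 24 beats; 4 beats/chord → 6 chords.
B: 9 bars × 4 beats = 36 beats; 3 beats/chord → 12 chords.
C: 6 bars × 4 beats = 24 beats; 2 beats/chord → 12 chords.
D: 5 bars × 2 beats = 10 beats; 1 beat/chord → 10 chords.
E: 21 bars × 4 beats = 84 beats; 4 beats/chord → 21 chords.
Total: 6 + 12 + 12 + 10 + 21 = 61.

61 chords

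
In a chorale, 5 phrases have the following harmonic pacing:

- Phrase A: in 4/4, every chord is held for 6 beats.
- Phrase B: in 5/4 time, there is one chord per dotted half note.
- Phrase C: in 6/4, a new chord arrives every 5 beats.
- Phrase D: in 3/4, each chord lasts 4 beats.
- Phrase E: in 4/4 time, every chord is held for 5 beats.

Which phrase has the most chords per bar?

Phrase B

A: 4/6 = 2/3 chords/bar.
B: 5/3 = 5/3 chords/bar.
C: 6/5 = 1.2 chords/bar.
D: 3/4 = 0.75 chords/bar.
E: 4/5 = 0.8 chords/bar.
Fastest is B at 5/3 chords/bar.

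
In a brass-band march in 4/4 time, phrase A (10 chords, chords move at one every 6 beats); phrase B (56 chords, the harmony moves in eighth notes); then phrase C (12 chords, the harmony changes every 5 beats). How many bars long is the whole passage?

A: 10 × 6 = 60 beats = 15 bars.
B: 56 × 0.5 = 28 beats = 7 bars.
C: 12 × 5 = 60 beats = 15 bars.
Total: 15 + 7 + 15 = 37 bars.

37 bars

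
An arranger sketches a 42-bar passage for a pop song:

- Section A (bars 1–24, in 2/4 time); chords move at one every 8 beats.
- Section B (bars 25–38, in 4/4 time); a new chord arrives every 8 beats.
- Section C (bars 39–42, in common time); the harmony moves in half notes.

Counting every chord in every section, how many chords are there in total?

A: 24 bars × 2 beats = 48 beats; 8 beats/chord → 6 chords.
B: 14 bars × 4 beats = 56 beats; 8 beats/chord → 7 chords.
C: 4 bars × 4 beats = 16 beats; 2 beats/chord → 8 chords.
Total: 6 + 7 + 8 = 21.

21 chords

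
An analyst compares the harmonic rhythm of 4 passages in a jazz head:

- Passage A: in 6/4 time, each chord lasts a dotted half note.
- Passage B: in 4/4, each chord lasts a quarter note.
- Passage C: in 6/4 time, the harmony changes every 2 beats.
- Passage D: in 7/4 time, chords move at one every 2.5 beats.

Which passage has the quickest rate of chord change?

Passage B

A: 6 beats/bar ÷ 3 beats/chord = 2 chords/bar.
B: 4 beats/bar ÷ 1 beat/chord = 4 chords/bar.
C: 6 beats/bar ÷ 2 beats/chord = 3 chords/bar.
D: 7 beats/bar ÷ 2.5 beats/chord = 2.8 chords/bar.
Fastest is B at 4 chords/bar.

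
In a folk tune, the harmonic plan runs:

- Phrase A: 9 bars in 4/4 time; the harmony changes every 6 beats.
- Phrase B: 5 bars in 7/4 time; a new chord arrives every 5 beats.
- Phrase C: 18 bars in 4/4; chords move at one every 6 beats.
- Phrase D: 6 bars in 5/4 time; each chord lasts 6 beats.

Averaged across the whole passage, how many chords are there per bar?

15/19 chords per bar

A: 9 × 4 = 36 beats ÷ 6 = 6 chords.
B: 5 × 7 = 35 beats ÷ 5 = 7 chords.
C: 18 × 4 = 72 beats ÷ 6 = 12 chords.
D: 6 × 5 = 30 beats ÷ 6 = 5 chords.
Overall: 30 chords over 38 bars → 30/38 = 15/19 chords per bar.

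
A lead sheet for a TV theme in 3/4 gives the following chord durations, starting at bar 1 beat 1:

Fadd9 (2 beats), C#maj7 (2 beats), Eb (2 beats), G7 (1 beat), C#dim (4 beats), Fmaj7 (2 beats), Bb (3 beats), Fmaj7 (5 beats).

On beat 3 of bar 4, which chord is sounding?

Fmaj7

Beat 3 of bar 4 is beat (4−1)×3 + 3 = 12 overall.
Running totals: Fadd9 ends at 2, C#maj7 ends at 4, Eb ends at 6, G7 ends at 7, C#dim ends at 11, Fmaj7 ends at 13.
Beat 12 falls within Fmaj7.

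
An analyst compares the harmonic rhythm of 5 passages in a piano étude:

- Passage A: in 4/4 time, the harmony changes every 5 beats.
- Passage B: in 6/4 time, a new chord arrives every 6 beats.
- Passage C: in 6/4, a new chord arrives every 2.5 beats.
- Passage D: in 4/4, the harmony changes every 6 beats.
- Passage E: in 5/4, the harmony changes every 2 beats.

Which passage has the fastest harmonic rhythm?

Passage E

A: each chord is 5 beats in 4/4, so 0.8 per bar.
B: each chord is 6 beats in 6/4, so 1 per bar.
C: each chord is 2.5 beats in 6/4, so 2.4 per bar.
D: each chord is 6 beats in 4/4, so 2/3 per bar.
E: each chord is 2 beats in 5/4, so 2.5 per bar.
Fastest is E at 2.5 chords/bar.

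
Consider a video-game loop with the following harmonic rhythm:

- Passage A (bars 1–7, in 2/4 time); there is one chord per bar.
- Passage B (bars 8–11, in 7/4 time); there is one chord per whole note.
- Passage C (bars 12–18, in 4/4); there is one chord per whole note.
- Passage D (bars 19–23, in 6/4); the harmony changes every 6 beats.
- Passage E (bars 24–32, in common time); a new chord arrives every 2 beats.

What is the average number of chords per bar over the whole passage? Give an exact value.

1.375 chords per bar

A: 7 bars of 2 beats is 14 beats; at 2 beats each that's 7 chords.
B: 4 bars of 7 beats is 28 beats; at 4 beats each that's 7 chords.
C: 7 bars of 4 beats is 28 beats; at 4 beats each that's 7 chords.
D: 5 bars of 6 beats is 30 beats; at 6 beats each that's 5 chords.
E: 9 bars of 4 beats is 36 beats; at 2 beats each that's 18 chords.
Overall: 44 chords over 32 bars → 44/32 = 1.375 chords per bar.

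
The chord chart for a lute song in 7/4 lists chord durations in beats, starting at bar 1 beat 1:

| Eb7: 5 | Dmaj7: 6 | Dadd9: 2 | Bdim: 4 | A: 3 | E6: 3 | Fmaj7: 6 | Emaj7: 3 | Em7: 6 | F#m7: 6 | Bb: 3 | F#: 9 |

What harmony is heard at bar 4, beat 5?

Fmaj7

Beat 5 of bar 4 is beat (4−1)×7 + 5 = 26 overall.
Running totals: Eb7 ends at 5, Dmaj7 ends at 11, Dadd9 ends at 13, Bdim ends at 17, A ends at 20, E6 ends at 23, Fmaj7 ends at 29.
Beat 26 falls within Fmaj7.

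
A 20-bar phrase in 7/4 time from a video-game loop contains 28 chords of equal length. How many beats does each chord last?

20 bars × 7 beats/bar = 140 beats total.
140 beats ÷ 28 chords = 5 beats per chord.

5 beats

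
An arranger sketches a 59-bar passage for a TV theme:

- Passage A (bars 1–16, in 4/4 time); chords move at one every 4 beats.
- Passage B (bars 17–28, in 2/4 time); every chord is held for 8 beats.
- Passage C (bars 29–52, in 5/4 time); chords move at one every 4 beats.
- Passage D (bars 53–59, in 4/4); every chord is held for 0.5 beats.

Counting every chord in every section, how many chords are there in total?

A: 16 bars × 4 beats = 64 beats; 4 beats/chord → 16 chords.
B: 12 bars × 2 beats = 24 beats; 8 beats/chord → 3 chords.
C: 24 bars × 5 beats = 120 beats; 4 beats/chord → 30 chords.
D: 7 bars × 4 beats = 28 beats; 0.5 beats/chord → 56 chords.
Total: 16 + 3 + 30 + 56 = 105.

105 chords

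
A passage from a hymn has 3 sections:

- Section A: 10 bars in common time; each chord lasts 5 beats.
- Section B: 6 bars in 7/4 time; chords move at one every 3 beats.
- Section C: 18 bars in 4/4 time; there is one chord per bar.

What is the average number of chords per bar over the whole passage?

A: 10 bars of 4 beats is 40 beats; at 5 beats each that's 8 chords.
B: 6 bars of 7 beats is 42 beats; at 3 beats each that's 14 chords.
C: 18 bars of 4 beats is 72 beats; at 4 beats each that's 18 chords.
Overall: 40 chords over 34 bars → 40/34 = 20/17 chords per bar.

20/17 chords per bar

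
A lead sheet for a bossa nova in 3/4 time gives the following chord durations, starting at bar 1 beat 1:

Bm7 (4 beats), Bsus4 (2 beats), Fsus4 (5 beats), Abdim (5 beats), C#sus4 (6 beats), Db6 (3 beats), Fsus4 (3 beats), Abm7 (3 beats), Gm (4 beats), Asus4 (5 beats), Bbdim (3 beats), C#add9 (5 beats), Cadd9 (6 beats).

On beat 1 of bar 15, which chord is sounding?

Beat 1 of bar 15 is beat (15−1)×3 + 1 = 43 overall.
Running totals: Bm7 ends at 4, Bsus4 ends at 6, Fsus4 ends at 11, Abdim ends at 16, C#sus4 ends at 22, Db6 ends at 25, Fsus4 ends at 28, Abm7 ends at 31, Gm ends at 35, Asus4 ends at 40, Bbdim ends at 43.
Beat 43 falls within Bbdim.

Bbdim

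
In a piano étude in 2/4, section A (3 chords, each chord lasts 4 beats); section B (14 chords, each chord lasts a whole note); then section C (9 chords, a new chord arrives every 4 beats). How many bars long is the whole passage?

A: 3 × 4 = 12 beats = 6 bars.
B: 14 × 4 = 56 beats = 28 bars.
C: 9 × 4 = 36 beats = 18 bars.
Total: 6 + 28 + 18 = 52 bars.

52 bars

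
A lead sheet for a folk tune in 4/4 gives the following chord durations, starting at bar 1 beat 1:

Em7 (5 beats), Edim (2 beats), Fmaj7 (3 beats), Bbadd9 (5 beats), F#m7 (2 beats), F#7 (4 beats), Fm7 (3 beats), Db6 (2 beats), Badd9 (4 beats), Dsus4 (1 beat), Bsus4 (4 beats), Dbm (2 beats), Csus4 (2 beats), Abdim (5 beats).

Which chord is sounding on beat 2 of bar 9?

Bsus4

Beat 2 of bar 9 is beat (9−1)×4 + 2 = 34 overall.
Running totals: Em7 ends at 5, Edim ends at 7, Fmaj7 ends at 10, Bbadd9 ends at 15, F#m7 ends at 17, F#7 ends at 21, Fm7 ends at 24, Db6 ends at 26, Badd9 ends at 30, Dsus4 ends at 31, Bsus4 ends at 35.
Beat 34 falls within Bsus4.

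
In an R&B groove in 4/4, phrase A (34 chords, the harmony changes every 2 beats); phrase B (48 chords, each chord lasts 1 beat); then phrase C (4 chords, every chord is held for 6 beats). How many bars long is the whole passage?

35 bars

A: 34 × 2 = 68 beats = 17 bars.
B: 48 × 1 = 48 beats = 12 bars.
C: 4 × 6 = 24 beats = 6 bars.
Total: 17 + 12 + 6 = 35 bars.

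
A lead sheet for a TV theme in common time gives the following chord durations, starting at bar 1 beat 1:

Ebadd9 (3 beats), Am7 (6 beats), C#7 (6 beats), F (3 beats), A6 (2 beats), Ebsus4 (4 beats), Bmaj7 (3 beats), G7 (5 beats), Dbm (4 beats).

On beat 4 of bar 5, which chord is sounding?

Beat 4 of bar 5 is beat (5−1)×4 + 4 = 20 overall.
Running totals: Ebadd9 ends at 3, Am7 ends at 9, C#7 ends at 15, F ends at 18, A6 ends at 20.
Beat 20 falls within A6.

A6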